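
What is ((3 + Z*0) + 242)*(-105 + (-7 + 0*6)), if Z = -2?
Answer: -27440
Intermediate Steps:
((3 + Z*0) + 242)*(-105 + (-7 + 0*6)) = ((3 - 2*0) + 242)*(-105 + (-7 + 0*6)) = ((3 + 0) + 242)*(-105 + (-7 + 0)) = (3 + 242)*(-105 - 7) = 245*(-112) = -27440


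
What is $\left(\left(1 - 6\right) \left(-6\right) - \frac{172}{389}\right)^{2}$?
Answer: $\frac{132204004}{151321} \approx 873.67$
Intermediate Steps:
$\left(\left(1 - 6\right) \left(-6\right) - \frac{172}{389}\right)^{2} = \left(\left(-5\right) \left(-6\right) - \frac{172}{389}\right)^{2} = \left(30 - \frac{172}{389}\right)^{2} = \left(\frac{11498}{389}\right)^{2} = \frac{132204004}{151321}$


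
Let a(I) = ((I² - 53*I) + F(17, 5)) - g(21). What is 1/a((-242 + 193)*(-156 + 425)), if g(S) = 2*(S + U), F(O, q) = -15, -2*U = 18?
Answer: 1/174437315 ≈ 5.7327e-9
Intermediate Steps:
U = -9 (U = -½*18 = -9)
g(S) = -18 + 2*S (g(S) = 2*(S - 9) = 2*(-9 + S) = -18 + 2*S)
a(I) = -39 + I² - 53*I (a(I) = ((I² - 53*I) - 15) - (-18 + 2*21) = (-15 + I² - 53*I) - (-18 + 42) = (-15 + I² - 53*I) - 1*24 = (-15 + I² - 53*I) - 24 = -39 + I² - 53*I)
1/a((-242 + 193)*(-156 + 425)) = 1/(-39 + ((-242 + 193)*(-156 + 425))² - 53*(-242 + 193)*(-156 + 425)) = 1/(-39 + (-49*269)² - (-2597)*269) = 1/(-39 + (-13181)² - 53*(-13181)) = 1/(-39 + 173738761 + 698593) = 1/174437315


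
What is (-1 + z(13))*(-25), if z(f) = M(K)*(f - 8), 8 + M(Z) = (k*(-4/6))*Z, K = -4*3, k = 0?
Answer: 1025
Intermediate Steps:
K = -12
M(Z) = -8 (M(Z) = -8 + (0*(-4/6))*Z = -8 + (0*(-4*1/6))*Z = -8 + (0*(-2/3))*Z = -8 + 0*Z = -8 + 0 = -8)
z(f) = 64 - 8*f (z(f) = -8*(f - 8) = -8*(-8 + f) = 64 - 8*f)
(-1 + z(13))*(-25) = (-1 + (64 - 8*13))*(-25) = (-1 + (64 - 104))*(-25) = (-1 - 40)*(-25) = -41*(-25) = 1025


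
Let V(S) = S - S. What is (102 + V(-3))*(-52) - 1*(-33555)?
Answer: 28251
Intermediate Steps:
V(S) = 0
(102 + V(-3))*(-52) - 1*(-33555) = (102 + 0)*(-52) - 1*(-33555) = 102*(-52) + 33555 = -5304 + 33555 = 28251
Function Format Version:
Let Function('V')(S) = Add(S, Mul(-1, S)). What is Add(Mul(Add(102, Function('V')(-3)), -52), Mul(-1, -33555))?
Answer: 28251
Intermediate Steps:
Function('V')(S) = 0
Add(Mul(Add(102, Function('V')(-3)), -52), Mul(-1, -33555)) = Add(Mul(Add(102, 0), -52), Mul(-1, -33555)) = Add(Mul(102, -52), 33555) = Add(-5304, 33555) = 28251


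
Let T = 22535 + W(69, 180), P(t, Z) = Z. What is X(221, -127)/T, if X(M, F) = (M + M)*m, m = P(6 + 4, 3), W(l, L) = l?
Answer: 663/11302 ≈ 0.058662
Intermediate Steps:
m = 3
X(M, F) = 6*M (X(M, F) = (M + M)*3 = (2*M)*3 = 6*M)
T = 22604 (T = 22535 + 69 = 22604)
X(221, -127)/T = (6*221)/22604 = 1326*(1/22604) = 663/11302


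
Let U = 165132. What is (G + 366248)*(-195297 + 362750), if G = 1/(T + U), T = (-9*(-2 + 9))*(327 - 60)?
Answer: 9095813719572437/148311 ≈ 6.1329e+10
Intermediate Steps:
T = -16821 (T = -9*7*267 = -63*267 = -16821)
G = 1/148311 (G = 1/(-16821 + 165132) = 1/148311 ≈ 6.7426e-6)
(G + 366248)*(-195297 + 362750) = (1/148311 + 366248)*(-195297 + 362750) = (54318607129/148311)*167453 = 9095813719572437/148311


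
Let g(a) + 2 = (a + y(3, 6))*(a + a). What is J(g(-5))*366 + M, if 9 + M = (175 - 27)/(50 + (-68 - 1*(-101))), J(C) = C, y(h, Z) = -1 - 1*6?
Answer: 3584005/83 ≈ 43181.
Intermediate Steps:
y(h, Z) = -7 (y(h, Z) = -1 - 6 = -7)
g(a) = -2 + 2*a*(-7 + a) (g(a) = -2 + (a - 7)*(a + a) = -2 + (-7 + a)*(2*a) = -2 + 2*a*(-7 + a))
M = -599/83 (M = -9 + (175 - 27)/(50 + (-68 - 1*(-101))) = -9 + 148/(50 + (-68 + 101)) = -9 + 148/(50 + 33) = -9 + 148/83 = -599/83 ≈ -7.2169)
J(g(-5))*366 + M = (-2 - 14*(-5) + 2*(-5)²)*366 - 599/83 = (-2 + 70 + 2*25)*366 - 599/83 = (-2 + 70 + 50)*366 - 599/83 = 118*366 - 599/83 = 43188 - 599/83 = 3584005/83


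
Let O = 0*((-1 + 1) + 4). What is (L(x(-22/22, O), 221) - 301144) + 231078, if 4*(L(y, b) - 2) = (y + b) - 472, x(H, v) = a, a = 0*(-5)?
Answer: -280507/4 ≈ -70127.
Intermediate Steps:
a = 0
O = 0 (O = 0*(0 + 4) = 0*4 = 0)
x(H, v) = 0
L(y, b) = -116 + b/4 + y/4 (L(y, b) = 2 + ((y + b) - 472)/4 = 2 + ((b + y) - 472)/4 = 2 + (-472 + b + y)/4 = 2 + (-118 + b/4 + y/4) = -116 + b/4 + y/4)
(L(x(-22/22, O), 221) - 301144) + 231078 = ((-116 + (¼)*221 + (¼)*0) - 301144) + 231078 = ((-116 + 221/4 + 0) - 301144) + 231078 = (-243/4 - 301144) + 231078 = -1204819/4 + 231078 = -280507/4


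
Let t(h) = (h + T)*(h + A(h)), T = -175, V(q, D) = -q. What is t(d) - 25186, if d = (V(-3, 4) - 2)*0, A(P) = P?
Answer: -25186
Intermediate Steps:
d = 0 (d = (-1*(-3) - 2)*0 = (3 - 2)*0 = 1*0 = 0)
t(h) = 2*h*(-175 + h) (t(h) = (h - 175)*(h + h) = (-175 + h)*(2*h) = 2*h*(-175 + h))
t(d) - 25186 = 2*0*(-175 + 0) - 25186 = 2*0*(-175) - 25186 = 0 - 25186 = -25186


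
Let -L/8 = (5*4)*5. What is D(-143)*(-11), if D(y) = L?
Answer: 8800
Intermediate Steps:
L = -800 (L = -8*5*4*5 = -160*5 = -8*100 = -800)
D(y) = -800
D(-143)*(-11) = -800*(-11) = 8800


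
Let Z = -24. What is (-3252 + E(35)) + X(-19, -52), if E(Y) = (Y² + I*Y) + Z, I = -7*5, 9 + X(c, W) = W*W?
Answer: -581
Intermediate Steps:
X(c, W) = -9 + W² (X(c, W) = -9 + W*W = -9 + W²)
I = -35
E(Y) = -24 + Y² - 35*Y (E(Y) = (Y² - 35*Y) - 24 = -24 + Y² - 35*Y)
(-3252 + E(35)) + X(-19, -52) = (-3252 + (-24 + 35² - 35*35)) + (-9 + (-52)²) = (-3252 + (-24 + 1225 - 1225)) + (-9 + 2704) = (-3252 - 24) + 2695 = -3276 + 2695 = -581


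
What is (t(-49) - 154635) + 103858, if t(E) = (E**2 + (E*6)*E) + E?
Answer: -34019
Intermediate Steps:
t(E) = E + 7*E**2 (t(E) = (E**2 + (6*E)*E) + E = (E**2 + 6*E**2) + E = 7*E**2 + E = E + 7*E**2)
(t(-49) - 154635) + 103858 = (-49*(1 + 7*(-49)) - 154635) + 103858 = (-49*(1 - 343) - 154635) + 103858 = (-49*(-342) - 154635) + 103858 = (16758 - 154635) + 103858 = -137877 + 103858 = -34019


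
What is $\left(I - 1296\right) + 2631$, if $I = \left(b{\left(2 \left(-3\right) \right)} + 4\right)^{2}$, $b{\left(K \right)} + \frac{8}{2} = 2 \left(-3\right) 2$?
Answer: $1479$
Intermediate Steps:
$b{\left(K \right)} = -16$ ($b{\left(K \right)} = -4 + 2 \left(-3\right) 2 = -4 - 12 = -16$)
$I = 144$ ($I = \left(-16 + 4\right)^{2} = \left(-12\right)^{2} = 144$)
$\left(I - 1296\right) + 2631 = \left(144 - 1296\right) + 2631 = -1152 + 2631 = 1479$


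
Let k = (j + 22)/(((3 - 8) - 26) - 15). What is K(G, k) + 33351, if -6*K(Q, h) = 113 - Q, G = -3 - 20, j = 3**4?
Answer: 99985/3 ≈ 33328.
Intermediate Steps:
j = 81
k = -103/46 (k = (81 + 22)/(((3 - 8) - 26) - 15) = 103/((-5 - 26) - 15) = 103/(-31 - 15) = 103/(-46) = 103*(-1/46) = -103/46 ≈ -2.2391)
G = -23
K(Q, h) = -113/6 + Q/6 (K(Q, h) = -(113 - Q)/6 = -113/6 + Q/6)
K(G, k) + 33351 = (-113/6 + (1/6)*(-23)) + 33351 = (-113/6 - 23/6) + 33351 = -68/3 + 33351 = 99985/3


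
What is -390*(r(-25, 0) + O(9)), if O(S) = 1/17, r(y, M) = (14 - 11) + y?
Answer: 145470/17 ≈ 8557.1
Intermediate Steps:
r(y, M) = 3 + y
O(S) = 1/17
-390*(r(-25, 0) + O(9)) = -390*((3 - 25) + 1/17) = -390*(-22 + 1/17) = -390*(-373/17) = 145470/17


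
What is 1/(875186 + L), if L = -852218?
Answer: 1/22968 ≈ 4.3539e-5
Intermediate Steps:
1/(875186 + L) = 1/(875186 - 852218) = 1/22968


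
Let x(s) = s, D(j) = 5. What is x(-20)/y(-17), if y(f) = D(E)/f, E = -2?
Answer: 68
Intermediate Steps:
y(f) = 5/f
x(-20)/y(-17) = -20/(5/(-17)) = -20/(5*(-1/17)) = -20/(-5/17) = -20*(-17/5) = 68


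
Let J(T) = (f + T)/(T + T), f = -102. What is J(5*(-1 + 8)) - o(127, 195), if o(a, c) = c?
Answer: -13717/70 ≈ -195.96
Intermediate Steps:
J(T) = (-102 + T)/(2*T) (J(T) = (-102 + T)/(T + T) = (-102 + T)/((2*T)) = (-102 + T)*(1/(2*T)) = (-102 + T)/(2*T))
J(5*(-1 + 8)) - o(127, 195) = (-102 + 5*(-1 + 8))/(2*((5*(-1 + 8)))) - 1*195 = (-102 + 5*7)/(2*((5*7))) - 195 = (½)*(-102 + 35)/35 - 195 = (½)*(1/35)*(-67) - 195 = -67/70 - 195 = -13717/70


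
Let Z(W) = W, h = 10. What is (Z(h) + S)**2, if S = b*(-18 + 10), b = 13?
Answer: 8836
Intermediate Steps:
S = -104 (S = 13*(-18 + 10) = 13*(-8) = -104)
(Z(h) + S)**2 = (10 - 104)**2 = (-94)**2 = 8836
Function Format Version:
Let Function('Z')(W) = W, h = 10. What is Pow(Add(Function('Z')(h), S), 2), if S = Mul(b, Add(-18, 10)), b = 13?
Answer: 8836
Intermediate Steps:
S = -104 (S = Mul(13, Add(-18, 10)) = Mul(13, -8) = -104)
Pow(Add(Function('Z')(h), S), 2) = Pow(Add(10, -104), 2) = Pow(-94, 2) = 8836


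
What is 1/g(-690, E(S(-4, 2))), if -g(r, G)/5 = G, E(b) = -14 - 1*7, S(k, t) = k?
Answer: 1/105 ≈ 0.0095238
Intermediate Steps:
E(b) = -21 (E(b) = -14 - 7 = -21)
g(r, G) = -5*G
1/g(-690, E(S(-4, 2))) = 1/(-5*(-21)) = 1/105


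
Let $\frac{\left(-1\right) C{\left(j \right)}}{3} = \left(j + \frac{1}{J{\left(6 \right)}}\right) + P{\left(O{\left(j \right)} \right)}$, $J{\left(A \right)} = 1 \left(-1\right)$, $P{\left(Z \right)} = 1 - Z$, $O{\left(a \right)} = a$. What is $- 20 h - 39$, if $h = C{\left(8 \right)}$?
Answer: $-39$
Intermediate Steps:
$J{\left(A \right)} = -1$
$C{\left(j \right)} = 0$ ($C{\left(j \right)} = - 3 \left(\left(j + \frac{1}{-1}\right) - \left(-1 + j\right)\right) = - 3 \left(\left(j - 1\right) - \left(-1 + j\right)\right) = - 3 \left(\left(-1 + j\right) - \left(-1 + j\right)\right) = \left(-3\right) 0 = 0$)
$h = 0$
$- 20 h - 39 = \left(-20\right) 0 - 39 = 0 - 39 = -39$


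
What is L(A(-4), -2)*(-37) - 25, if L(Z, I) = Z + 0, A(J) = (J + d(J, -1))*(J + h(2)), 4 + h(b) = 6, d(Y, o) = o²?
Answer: -247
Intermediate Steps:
h(b) = 2 (h(b) = -4 + 6 = 2)
A(J) = (1 + J)*(2 + J) (A(J) = (J + (-1)²)*(J + 2) = (J + 1)*(2 + J) = (1 + J)*(2 + J))
L(Z, I) = Z
L(A(-4), -2)*(-37) - 25 = (2 + (-4)² + 3*(-4))*(-37) - 25 = (2 + 16 - 12)*(-37) - 25 = 6*(-37) - 25 = -222 - 25 = -247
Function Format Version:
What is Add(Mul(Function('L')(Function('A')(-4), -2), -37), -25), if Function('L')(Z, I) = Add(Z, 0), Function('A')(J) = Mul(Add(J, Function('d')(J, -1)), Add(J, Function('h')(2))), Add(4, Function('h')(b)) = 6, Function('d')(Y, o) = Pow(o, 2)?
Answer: -247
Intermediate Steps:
Function('h')(b) = 2 (Function('h')(b) = Add(-4, 6) = 2)
Function('A')(J) = Mul(Add(1, J), Add(2, J)) (Function('A')(J) = Mul(Add(J, Pow(-1, 2)), Add(J, 2)) = Mul(Add(J, 1), Add(2, J)) = Mul(Add(1, J), Add(2, J)))
Function('L')(Z, I) = Z
Add(Mul(Function('L')(Function('A')(-4), -2), -37), -25) = Add(Mul(Add(2, Pow(-4, 2), Mul(3, -4)), -37), -25) = Add(Mul(Add(2, 16, -12), -37), -25) = Add(Mul(6, -37), -25) = Add(-222, -25) = -247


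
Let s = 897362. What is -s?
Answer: -897362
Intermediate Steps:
-s = -1*897362 = -897362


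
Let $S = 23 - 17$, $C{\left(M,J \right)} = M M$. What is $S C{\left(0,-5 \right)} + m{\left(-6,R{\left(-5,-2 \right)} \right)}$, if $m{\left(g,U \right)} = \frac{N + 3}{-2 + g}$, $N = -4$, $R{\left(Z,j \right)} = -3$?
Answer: $\frac{1}{8} \approx 0.125$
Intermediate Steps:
$m{\left(g,U \right)} = - \frac{1}{-2 + g}$ ($m{\left(g,U \right)} = \frac{-4 + 3}{-2 + g} = - \frac{1}{-2 + g}$)
$C{\left(M,J \right)} = M^{2}$
$S = 6$ ($S = 23 - 17 = 6$)
$S C{\left(0,-5 \right)} + m{\left(-6,R{\left(-5,-2 \right)} \right)} = 6 \cdot 0^{2} - \frac{1}{-2 - 6} = 6 \cdot 0 - \frac{1}{-8} = 0 - - \frac{1}{8} = 0 + \frac{1}{8} = \frac{1}{8}$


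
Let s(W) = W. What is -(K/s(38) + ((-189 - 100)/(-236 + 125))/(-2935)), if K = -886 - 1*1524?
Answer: 392576416/6189915 ≈ 63.422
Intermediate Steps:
K = -2410 (K = -886 - 1524 = -2410)
-(K/s(38) + ((-189 - 100)/(-236 + 125))/(-2935)) = -(-2410/38 + ((-189 - 100)/(-236 + 125))/(-2935)) = -(-2410*1/38 - 289/(-111)*(-1/2935)) = -(-1205/19 - 289*(-1/111)*(-1/2935)) = -(-1205/19 + (289/111)*(-1/2935)) = -(-1205/19 - 289/325785) = -1*(-392576416/6189915) = 392576416/6189915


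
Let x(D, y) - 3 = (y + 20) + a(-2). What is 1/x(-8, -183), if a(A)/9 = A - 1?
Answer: -1/187 ≈ -0.0053476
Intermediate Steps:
a(A) = -9 + 9*A (a(A) = 9*(A - 1) = 9*(-1 + A) = -9 + 9*A)
x(D, y) = -4 + y (x(D, y) = 3 + ((y + 20) + (-9 + 9*(-2))) = 3 + ((20 + y) + (-9 - 18)) = 3 + ((20 + y) - 27) = 3 + (-7 + y) = -4 + y)
1/x(-8, -183) = 1/(-4 - 183) = 1/(-187) = -1/187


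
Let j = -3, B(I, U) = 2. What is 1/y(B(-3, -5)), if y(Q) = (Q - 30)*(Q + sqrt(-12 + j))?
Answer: I/(28*(sqrt(15) - 2*I)) ≈ -0.0037594 + 0.00728*I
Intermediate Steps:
y(Q) = (-30 + Q)*(Q + I*sqrt(15)) (y(Q) = (Q - 30)*(Q + sqrt(-12 - 3)) = (-30 + Q)*(Q + sqrt(-15)) = (-30 + Q)*(Q + I*sqrt(15)))
1/y(B(-3, -5)) = 1/(2**2 - 30*2 - 30*I*sqrt(15) + I*2*sqrt(15)) = 1/(4 - 60 - 30*I*sqrt(15) + 2*I*sqrt(15)) = 1/(-56 - 28*I*sqrt(15))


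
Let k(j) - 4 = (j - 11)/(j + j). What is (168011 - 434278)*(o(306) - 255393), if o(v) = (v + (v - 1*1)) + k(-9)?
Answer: 610548100864/9 ≈ 6.7839e+10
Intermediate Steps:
k(j) = 4 + (-11 + j)/(2*j) (k(j) = 4 + (j - 11)/(j + j) = 4 + (-11 + j)/((2*j)) = 4 + (-11 + j)*(1/(2*j)) = 4 + (-11 + j)/(2*j))
o(v) = 37/9 + 2*v (o(v) = (v + (v - 1*1)) + (½)*(-11 + 9*(-9))/(-9) = (v + (v - 1)) + (½)*(-⅑)*(-11 - 81) = (v + (-1 + v)) + (½)*(-⅑)*(-92) = (-1 + 2*v) + 46/9 = 37/9 + 2*v)
(168011 - 434278)*(o(306) - 255393) = (168011 - 434278)*((37/9 + 2*306) - 255393) = -266267*((37/9 + 612) - 255393) = -266267*(5545/9 - 255393) = -266267*(-2292992/9) = 610548100864/9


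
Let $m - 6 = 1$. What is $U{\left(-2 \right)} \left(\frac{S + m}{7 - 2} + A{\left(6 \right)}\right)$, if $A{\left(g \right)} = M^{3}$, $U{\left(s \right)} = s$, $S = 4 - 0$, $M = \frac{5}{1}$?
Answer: $- \frac{1272}{5} \approx -254.4$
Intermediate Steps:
$m = 7$ ($m = 6 + 1 = 7$)
$M = 5$ ($M = 5 \cdot 1 = 5$)
$S = 4$ ($S = 4 + 0 = 4$)
$A{\left(g \right)} = 125$ ($A{\left(g \right)} = 5^{3} = 125$)
$U{\left(-2 \right)} \left(\frac{S + m}{7 - 2} + A{\left(6 \right)}\right) = - 2 \left(\frac{4 + 7}{7 - 2} + 125\right) = - 2 \left(\frac{11}{5} + 125\right) = \left(-2\right) \frac{636}{5} = - \frac{1272}{5}$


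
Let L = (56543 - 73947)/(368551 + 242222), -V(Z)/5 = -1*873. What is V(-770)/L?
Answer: -2666024145/17404 ≈ -1.5318e+5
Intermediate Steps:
V(Z) = 4365 (V(Z) = -(-5)*873 = -5*(-873) = 4365)
L = -17404/610773 ≈ -0.028495
V(-770)/L = 4365/(-17404/610773) = 4365*(-610773/17404) = -2666024145/17404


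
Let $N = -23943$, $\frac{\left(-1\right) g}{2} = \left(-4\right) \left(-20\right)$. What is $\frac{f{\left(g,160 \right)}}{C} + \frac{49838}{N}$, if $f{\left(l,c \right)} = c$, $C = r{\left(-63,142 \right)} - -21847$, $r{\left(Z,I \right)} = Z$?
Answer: $- \frac{135230014}{65196789} \approx -2.0742$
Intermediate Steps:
$g = -160$ ($g = - 2 \left(\left(-4\right) \left(-20\right)\right) = \left(-2\right) 80 = -160$)
$C = 21784$ ($C = -63 - -21847 = -63 + 21847 = 21784$)
$\frac{f{\left(g,160 \right)}}{C} + \frac{49838}{N} = \frac{160}{21784} + \frac{49838}{-23943} = 160 \cdot \frac{1}{21784} + 49838 \left(- \frac{1}{23943}\right) = \frac{20}{2723} - \frac{49838}{23943} = - \frac{135230014}{65196789}$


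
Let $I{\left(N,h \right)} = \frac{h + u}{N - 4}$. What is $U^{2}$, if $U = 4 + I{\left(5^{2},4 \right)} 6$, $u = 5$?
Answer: $\frac{2116}{49} \approx 43.184$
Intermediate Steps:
$I{\left(N,h \right)} = \frac{5 + h}{-4 + N}$ ($I{\left(N,h \right)} = \frac{h + 5}{N - 4} = \frac{5 + h}{-4 + N}$)
$U = \frac{46}{7}$ ($U = 4 + \frac{5 + 4}{-4 + 5^{2}} \cdot 6 = 4 + \frac{1}{-4 + 25} \cdot 9 \cdot 6 = 4 + \frac{1}{21} \cdot 9 \cdot 6 = 4 + \frac{3}{7} \cdot 6 = 4 + \frac{18}{7} = \frac{46}{7} \approx 6.5714$)
$U^{2} = \left(\frac{46}{7}\right)^{2} = \frac{2116}{49}$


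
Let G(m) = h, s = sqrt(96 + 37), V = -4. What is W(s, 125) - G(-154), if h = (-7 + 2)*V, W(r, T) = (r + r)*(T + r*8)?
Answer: 2108 + 250*sqrt(133) ≈ 4991.1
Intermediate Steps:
s = sqrt(133) ≈ 11.533
W(r, T) = 2*r*(T + 8*r) (W(r, T) = (2*r)*(T + 8*r) = 2*r*(T + 8*r))
h = 20 (h = (-7 + 2)*(-4) = -5*(-4) = 20)
G(m) = 20
W(s, 125) - G(-154) = 2*sqrt(133)*(125 + 8*sqrt(133)) - 1*20 = 2*sqrt(133)*(125 + 8*sqrt(133)) - 20 = -20 + 2*sqrt(133)*(125 + 8*sqrt(133))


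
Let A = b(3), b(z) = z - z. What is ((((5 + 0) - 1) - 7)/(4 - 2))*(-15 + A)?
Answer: 45/2 ≈ 22.500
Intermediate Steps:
b(z) = 0
A = 0
((((5 + 0) - 1) - 7)/(4 - 2))*(-15 + A) = ((((5 + 0) - 1) - 7)/(4 - 2))*(-15 + 0) = (((5 - 1) - 7)/2)*(-15) = ((4 - 7)*(1/2))*(-15) = -3*1/2*(-15) = -3/2*(-15) = 45/2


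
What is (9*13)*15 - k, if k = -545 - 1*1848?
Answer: 4148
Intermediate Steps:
k = -2393 (k = -545 - 1848 = -2393)
(9*13)*15 - k = (9*13)*15 - 1*(-2393) = 117*15 + 2393 = 1755 + 2393 = 4148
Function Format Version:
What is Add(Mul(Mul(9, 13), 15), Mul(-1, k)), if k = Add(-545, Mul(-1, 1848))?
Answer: 4148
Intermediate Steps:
k = -2393 (k = Add(-545, -1848) = -2393)
Add(Mul(Mul(9, 13), 15), Mul(-1, k)) = Add(Mul(Mul(9, 13), 15), Mul(-1, -2393)) = Add(Mul(117, 15), 2393) = Add(1755, 2393) = 4148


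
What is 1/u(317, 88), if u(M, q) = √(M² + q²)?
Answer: √108233/108233 ≈ 0.0030396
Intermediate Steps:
1/u(317, 88) = 1/(√(317² + 88²)) = 1/(√(100489 + 7744)) = 1/(√108233) = √108233/108233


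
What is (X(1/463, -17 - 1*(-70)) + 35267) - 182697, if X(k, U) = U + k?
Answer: -68235550/463 ≈ -1.4738e+5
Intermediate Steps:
(X(1/463, -17 - 1*(-70)) + 35267) - 182697 = (((-17 - 1*(-70)) + 1/463) + 35267) - 182697 = (((-17 + 70) + 1/463) + 35267) - 182697 = ((53 + 1/463) + 35267) - 182697 = (24540/463 + 35267) - 182697 = 16353161/463 - 182697 = -68235550/463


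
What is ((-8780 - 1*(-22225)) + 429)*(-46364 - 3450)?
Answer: -691119436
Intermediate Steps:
((-8780 - 1*(-22225)) + 429)*(-46364 - 3450) = ((-8780 + 22225) + 429)*(-49814) = (13445 + 429)*(-49814) = 13874*(-49814) = -691119436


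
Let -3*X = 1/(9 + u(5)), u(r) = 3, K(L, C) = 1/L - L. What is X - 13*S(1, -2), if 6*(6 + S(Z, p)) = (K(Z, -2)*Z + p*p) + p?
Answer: 2651/36 ≈ 73.639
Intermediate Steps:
S(Z, p) = -6 + p/6 + p**2/6 + Z*(1/Z - Z)/6 (S(Z, p) = -6 + (((1/Z - Z)*Z + p*p) + p)/6 = -6 + ((Z*(1/Z - Z) + p**2) + p)/6 = -6 + ((p**2 + Z*(1/Z - Z)) + p)/6 = -6 + (p + p**2 + Z*(1/Z - Z))/6 = -6 + (p/6 + p**2/6 + Z*(1/Z - Z)/6) = -6 + p/6 + p**2/6 + Z*(1/Z - Z)/6)
X = -1/36 (X = -1/(3*(9 + 3)) = -1/3/12 = -1/3*1/12 = -1/36 ≈ -0.027778)
X - 13*S(1, -2) = -1/36 - 13*(-35/6 - 1/6*1**2 + (1/6)*(-2) + (1/6)*(-2)**2) = -1/36 - 13*(-35/6 - 1/6*1 - 1/3 + (1/6)*4) = -1/36 - 13*(-35/6 - 1/6 - 1/3 + 2/3) = -1/36 - 13*(-17/3) = -1/36 + 221/3 = 2651/36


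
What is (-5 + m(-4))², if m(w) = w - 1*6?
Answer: 225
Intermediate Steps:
m(w) = -6 + w (m(w) = w - 6 = -6 + w)
(-5 + m(-4))² = (-5 + (-6 - 4))² = (-5 - 10)² = (-15)² = 225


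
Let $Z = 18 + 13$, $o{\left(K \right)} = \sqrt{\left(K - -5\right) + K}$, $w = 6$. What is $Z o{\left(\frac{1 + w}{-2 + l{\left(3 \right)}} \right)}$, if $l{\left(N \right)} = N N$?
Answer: $31 \sqrt{7} \approx 82.018$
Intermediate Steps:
$l{\left(N \right)} = N^{2}$
$o{\left(K \right)} = \sqrt{5 + 2 K}$ ($o{\left(K \right)} = \sqrt{\left(K + 5\right) + K} = \sqrt{\left(5 + K\right) + K} = \sqrt{5 + 2 K}$)
$Z = 31$
$Z o{\left(\frac{1 + w}{-2 + l{\left(3 \right)}} \right)} = 31 \sqrt{5 + 2 \frac{1 + 6}{-2 + 3^{2}}} = 31 \sqrt{5 + 2 \frac{7}{-2 + 9}} = 31 \sqrt{5 + 2 \cdot \frac{7}{7}} = 31 \sqrt{5 + 2 \cdot 7 \cdot \frac{1}{7}} = 31 \sqrt{5 + 2 \cdot 1} = 31 \sqrt{5 + 2} = 31 \sqrt{7}$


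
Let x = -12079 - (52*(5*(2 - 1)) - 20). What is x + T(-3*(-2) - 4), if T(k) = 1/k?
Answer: -24637/2 ≈ -12319.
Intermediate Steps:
x = -12319 (x = -12079 - (52*(5*1) - 20) = -12079 - (52*5 - 20) = -12079 - (260 - 20) = -12079 - 1*240 = -12079 - 240 = -12319)
x + T(-3*(-2) - 4) = -12319 + 1/(-3*(-2) - 4) = -12319 + 1/(6 - 4) = -12319 + 1/2 = -12319 + ½ = -24637/2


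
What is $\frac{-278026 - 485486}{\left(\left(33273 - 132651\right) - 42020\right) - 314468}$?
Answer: $\frac{381756}{227933} \approx 1.6749$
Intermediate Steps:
$\frac{-278026 - 485486}{\left(\left(33273 - 132651\right) - 42020\right) - 314468} = - \frac{763512}{\left(-99378 - 42020\right) - 314468} = - \frac{763512}{-141398 - 314468} = - \frac{763512}{-455866} = \left(-763512\right) \left(- \frac{1}{455866}\right) = \frac{381756}{227933}$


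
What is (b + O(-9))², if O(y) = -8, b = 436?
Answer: 183184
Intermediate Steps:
(b + O(-9))² = (436 - 8)² = 428² = 183184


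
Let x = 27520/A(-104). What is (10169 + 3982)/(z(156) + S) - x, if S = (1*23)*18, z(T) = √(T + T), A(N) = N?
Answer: 2090219/6994 - 89*√78/538 ≈ 297.40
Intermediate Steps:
z(T) = √2*√T (z(T) = √(2*T) = √2*√T)
S = 414 (S = 23*18 = 414)
x = -3440/13 (x = 27520/(-104) = 27520*(-1/104) = -3440/13 ≈ -264.62)
(10169 + 3982)/(z(156) + S) - x = (10169 + 3982)/(√2*√156 + 414) - 1*(-3440/13) = 14151/(√2*(2*√39) + 414) + 3440/13 = 14151/(2*√78 + 414) + 3440/13 = 14151/(414 + 2*√78) + 3440/13 = 3440/13 + 14151/(414 + 2*√78)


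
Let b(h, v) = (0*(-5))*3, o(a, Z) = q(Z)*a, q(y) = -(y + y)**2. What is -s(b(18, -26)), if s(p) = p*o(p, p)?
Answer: 0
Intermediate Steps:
q(y) = -4*y**2 (q(y) = -(2*y)**2 = -4*y**2)
o(a, Z) = -4*a*Z**2 (o(a, Z) = (-4*Z**2)*a = -4*a*Z**2)
b(h, v) = 0 (b(h, v) = 0*3 = 0)
s(p) = -4*p**4 (s(p) = p*(-4*p*p**2) = p*(-4*p**3) = -4*p**4)
-s(b(18, -26)) = -(-4)*0**4 = -(-4)*0 = -1*0 = 0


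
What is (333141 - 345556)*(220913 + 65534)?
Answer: -3556239505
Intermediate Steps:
(333141 - 345556)*(220913 + 65534) = -12415*286447 = -3556239505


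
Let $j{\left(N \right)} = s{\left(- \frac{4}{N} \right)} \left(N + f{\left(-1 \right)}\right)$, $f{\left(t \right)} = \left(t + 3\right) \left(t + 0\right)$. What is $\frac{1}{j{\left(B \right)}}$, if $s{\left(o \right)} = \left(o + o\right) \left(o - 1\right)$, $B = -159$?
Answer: $\frac{25281}{199640} \approx 0.12663$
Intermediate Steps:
$f{\left(t \right)} = t \left(3 + t\right)$ ($f{\left(t \right)} = \left(3 + t\right) t = t \left(3 + t\right)$)
$s{\left(o \right)} = 2 o \left(-1 + o\right)$
$j{\left(N \right)} = - \frac{8 \left(-1 - \frac{4}{N}\right) \left(-2 + N\right)}{N}$ ($j{\left(N \right)} = 2 \left(- \frac{4}{N}\right) \left(-1 - \frac{4}{N}\right) \left(N - \left(3 - 1\right)\right) = - \frac{8 \left(-1 - \frac{4}{N}\right)}{N} \left(N - 2\right) = - \frac{8 \left(-1 - \frac{4}{N}\right)}{N} \left(-2 + N\right) = - \frac{8 \left(-1 - \frac{4}{N}\right) \left(-2 + N\right)}{N}$)
$\frac{1}{j{\left(B \right)}} = \frac{1}{8 - \frac{64}{25281} + \frac{16}{-159}} = \frac{1}{8 - \frac{64}{25281} + 16 \left(- \frac{1}{159}\right)} = \frac{1}{8 - \frac{64}{25281} - \frac{16}{159}} = \frac{1}{\frac{199640}{25281}} = \frac{25281}{199640}$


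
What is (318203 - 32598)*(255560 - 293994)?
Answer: -10976942570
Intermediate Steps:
(318203 - 32598)*(255560 - 293994) = 285605*(-38434) = -10976942570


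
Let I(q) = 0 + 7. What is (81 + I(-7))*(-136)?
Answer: -11968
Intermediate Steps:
I(q) = 7
(81 + I(-7))*(-136) = (81 + 7)*(-136) = 88*(-136) = -11968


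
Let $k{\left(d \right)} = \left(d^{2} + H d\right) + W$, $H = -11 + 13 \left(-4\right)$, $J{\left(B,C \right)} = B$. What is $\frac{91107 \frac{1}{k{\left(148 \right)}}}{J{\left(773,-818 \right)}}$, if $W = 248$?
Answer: $\frac{30369}{3305348} \approx 0.0091878$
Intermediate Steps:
$H = -63$ ($H = -11 - 52 = -63$)
$k{\left(d \right)} = 248 + d^{2} - 63 d$ ($k{\left(d \right)} = \left(d^{2} - 63 d\right) + 248 = 248 + d^{2} - 63 d$)
$\frac{91107 \frac{1}{k{\left(148 \right)}}}{J{\left(773,-818 \right)}} = \frac{91107 \frac{1}{248 + 148^{2} - 9324}}{773} = \frac{91107}{248 + 21904 - 9324} \cdot \frac{1}{773} = \frac{91107}{12828} \cdot \frac{1}{773} = 91107 \cdot \frac{1}{12828} \cdot \frac{1}{773} = \frac{30369}{4276} \cdot \frac{1}{773} = \frac{30369}{3305348}$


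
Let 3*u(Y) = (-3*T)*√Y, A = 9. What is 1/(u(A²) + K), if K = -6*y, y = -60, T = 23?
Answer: 1/153 ≈ 0.0065359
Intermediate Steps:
K = 360 (K = -6*(-60) = 360)
u(Y) = -23*√Y (u(Y) = ((-3*23)*√Y)/3 = (-69*√Y)/3 = -23*√Y)
1/(u(A²) + K) = 1/(-23*√(9²) + 360) = 1/(-23*√81 + 360) = 1/(-23*9 + 360) = 1/(-207 + 360) = 1/153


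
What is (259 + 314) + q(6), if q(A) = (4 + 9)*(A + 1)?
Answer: 664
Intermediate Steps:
q(A) = 13 + 13*A (q(A) = 13*(1 + A) = 13 + 13*A)
(259 + 314) + q(6) = (259 + 314) + (13 + 13*6) = 573 + (13 + 78) = 573 + 91 = 664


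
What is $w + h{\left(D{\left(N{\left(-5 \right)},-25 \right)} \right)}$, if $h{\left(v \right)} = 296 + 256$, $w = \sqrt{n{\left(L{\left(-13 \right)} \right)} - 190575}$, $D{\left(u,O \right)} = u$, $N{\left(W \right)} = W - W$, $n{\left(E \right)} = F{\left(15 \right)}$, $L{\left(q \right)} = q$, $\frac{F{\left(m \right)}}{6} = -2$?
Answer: $552 + i \sqrt{190587} \approx 552.0 + 436.56 i$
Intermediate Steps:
$F{\left(m \right)} = -12$ ($F{\left(m \right)} = 6 \left(-2\right) = -12$)
$n{\left(E \right)} = -12$
$N{\left(W \right)} = 0$
$w = i \sqrt{190587}$ ($w = \sqrt{-12 - 190575} = \sqrt{-190587} = i \sqrt{190587} \approx 436.56 i$)
$h{\left(v \right)} = 552$
$w + h{\left(D{\left(N{\left(-5 \right)},-25 \right)} \right)} = i \sqrt{190587} + 552 = 552 + i \sqrt{190587}$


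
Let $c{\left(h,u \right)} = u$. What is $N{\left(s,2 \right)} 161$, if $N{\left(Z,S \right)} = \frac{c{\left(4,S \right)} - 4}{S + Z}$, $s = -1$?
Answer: $-322$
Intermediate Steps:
$N{\left(Z,S \right)} = \frac{-4 + S}{S + Z}$ ($N{\left(Z,S \right)} = \frac{S - 4}{S + Z} = \frac{-4 + S}{S + Z}$)
$N{\left(s,2 \right)} 161 = \frac{-4 + 2}{2 - 1} \cdot 161 = 1^{-1} \left(-2\right) 161 = 1 \left(-2\right) 161 = \left(-2\right) 161 = -322$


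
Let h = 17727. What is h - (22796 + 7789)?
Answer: -12858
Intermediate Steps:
h - (22796 + 7789) = 17727 - (22796 + 7789) = 17727 - 1*30585 = 17727 - 30585 = -12858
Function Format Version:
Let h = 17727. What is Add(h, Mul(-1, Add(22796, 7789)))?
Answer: -12858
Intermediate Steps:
Add(h, Mul(-1, Add(22796, 7789))) = Add(17727, Mul(-1, Add(22796, 7789))) = Add(17727, Mul(-1, 30585)) = Add(17727, -30585) = -12858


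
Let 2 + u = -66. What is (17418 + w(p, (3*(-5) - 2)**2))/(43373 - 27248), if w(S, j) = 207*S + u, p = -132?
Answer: -9974/16125 ≈ -0.61854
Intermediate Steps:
u = -68 (u = -2 - 66 = -68)
w(S, j) = -68 + 207*S (w(S, j) = 207*S - 68 = -68 + 207*S)
(17418 + w(p, (3*(-5) - 2)**2))/(43373 - 27248) = (17418 + (-68 + 207*(-132)))/(43373 - 27248) = (17418 + (-68 - 27324))/16125 = (17418 - 27392)*(1/16125) = -9974*1/16125 = -9974/16125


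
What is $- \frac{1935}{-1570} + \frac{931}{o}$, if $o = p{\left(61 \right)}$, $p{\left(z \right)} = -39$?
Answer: $- \frac{277241}{12246} \approx -22.639$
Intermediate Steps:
$o = -39$
$- \frac{1935}{-1570} + \frac{931}{o} = - \frac{1935}{-1570} + \frac{931}{-39} = \left(-1935\right) \left(- \frac{1}{1570}\right) + 931 \left(- \frac{1}{39}\right) = \frac{387}{314} - \frac{931}{39} = - \frac{277241}{12246}$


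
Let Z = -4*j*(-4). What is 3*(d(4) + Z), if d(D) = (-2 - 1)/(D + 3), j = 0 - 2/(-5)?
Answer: 627/35 ≈ 17.914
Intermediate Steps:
j = ⅖ (j = 0 - 2*(-1)/5 = 0 - 1*(-⅖) = 0 + ⅖ = ⅖ ≈ 0.40000)
Z = 32/5 (Z = -4*⅖*(-4) = -8/5*(-4) = 32/5 ≈ 6.4000)
d(D) = -3/(3 + D)
3*(d(4) + Z) = 3*(-3/(3 + 4) + 32/5) = 3*(-3/7 + 32/5) = 3*(209/35) = 627/35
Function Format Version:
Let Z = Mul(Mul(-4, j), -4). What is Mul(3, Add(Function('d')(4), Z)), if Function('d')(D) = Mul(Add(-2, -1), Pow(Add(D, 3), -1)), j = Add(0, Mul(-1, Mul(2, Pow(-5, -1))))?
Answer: Rational(627, 35) ≈ 17.914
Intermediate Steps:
j = Rational(2, 5) (j = Add(0, Mul(-1, Mul(2, Rational(-1, 5)))) = Add(0, Mul(-1, Rational(-2, 5))) = Add(0, Rational(2, 5)) = Rational(2, 5) ≈ 0.40000)
Z = Rational(32, 5) (Z = Mul(Mul(-4, Rational(2, 5)), -4) = Mul(Rational(-8, 5), -4) = Rational(32, 5) ≈ 6.4000)
Function('d')(D) = Mul(-3, Pow(Add(3, D), -1))
Mul(3, Add(Function('d')(4), Z)) = Mul(3, Add(Mul(-3, Pow(Add(3, 4), -1)), Rational(32, 5))) = Mul(3, Add(Mul(-3, Pow(7, -1)), Rational(32, 5))) = Mul(3, Add(Mul(-3, Rational(1, 7)), Rational(32, 5))) = Mul(3, Add(Rational(-3, 7), Rational(32, 5))) = Mul(3, Rational(209, 35)) = Rational(627, 35)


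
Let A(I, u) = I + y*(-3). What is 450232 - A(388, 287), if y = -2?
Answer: 449838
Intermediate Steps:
A(I, u) = 6 + I (A(I, u) = I - 2*(-3) = I + 6 = 6 + I)
450232 - A(388, 287) = 450232 - (6 + 388) = 450232 - 1*394 = 450232 - 394 = 449838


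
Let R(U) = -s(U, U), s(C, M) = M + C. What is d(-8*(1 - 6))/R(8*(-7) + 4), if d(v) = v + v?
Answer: 10/13 ≈ 0.76923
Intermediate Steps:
s(C, M) = C + M
d(v) = 2*v
R(U) = -2*U (R(U) = -(U + U) = -2*U)
d(-8*(1 - 6))/R(8*(-7) + 4) = (2*(-8*(1 - 6)))/((-2*(8*(-7) + 4))) = (2*(-8*(-5)))/((-2*(-56 + 4))) = (2*40)/((-2*(-52))) = 80/104 = 80*(1/104) = 10/13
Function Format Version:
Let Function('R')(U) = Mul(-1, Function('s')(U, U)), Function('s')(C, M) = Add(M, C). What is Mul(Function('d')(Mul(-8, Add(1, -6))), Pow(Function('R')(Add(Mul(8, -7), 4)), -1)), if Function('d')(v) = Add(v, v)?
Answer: Rational(10, 13) ≈ 0.76923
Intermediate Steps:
Function('s')(C, M) = Add(C, M)
Function('d')(v) = Mul(2, v)
Function('R')(U) = Mul(-2, U) (Function('R')(U) = Mul(-1, Add(U, U)) = Mul(-1, Mul(2, U)) = Mul(-2, U))
Mul(Function('d')(Mul(-8, Add(1, -6))), Pow(Function('R')(Add(Mul(8, -7), 4)), -1)) = Mul(Mul(2, Mul(-8, Add(1, -6))), Pow(Mul(-2, Add(Mul(8, -7), 4)), -1)) = Mul(Mul(2, Mul(-8, -5)), Pow(Mul(-2, Add(-56, 4)), -1)) = Mul(Mul(2, 40), Pow(Mul(-2, -52), -1)) = Mul(80, Pow(104, -1)) = Mul(80, Rational(1, 104)) = Rational(10, 13)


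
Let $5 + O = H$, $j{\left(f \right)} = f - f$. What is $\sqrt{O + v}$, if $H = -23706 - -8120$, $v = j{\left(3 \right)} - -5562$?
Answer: $i \sqrt{10029} \approx 100.14 i$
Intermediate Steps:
$j{\left(f \right)} = 0$
$v = 5562$ ($v = 0 - -5562 = 0 + 5562 = 5562$)
$H = -15586$ ($H = -23706 + 8120 = -15586$)
$O = -15591$ ($O = -5 - 15586 = -15591$)
$\sqrt{O + v} = \sqrt{-15591 + 5562} = \sqrt{-10029} = i \sqrt{10029}$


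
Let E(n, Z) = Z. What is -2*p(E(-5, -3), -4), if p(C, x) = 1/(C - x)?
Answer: -2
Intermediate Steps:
-2*p(E(-5, -3), -4) = -2/(-3 - 1*(-4)) = -2/(-3 + 4) = -2/1 = -2*1 = -2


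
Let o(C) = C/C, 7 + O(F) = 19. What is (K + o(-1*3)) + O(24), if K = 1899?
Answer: 1912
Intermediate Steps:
O(F) = 12 (O(F) = -7 + 19 = 12)
o(C) = 1
(K + o(-1*3)) + O(24) = (1899 + 1) + 12 = 1900 + 12 = 1912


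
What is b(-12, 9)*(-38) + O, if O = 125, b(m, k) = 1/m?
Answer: 769/6 ≈ 128.17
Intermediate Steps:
b(-12, 9)*(-38) + O = -38/(-12) + 125 = -1/12*(-38) + 125 = 19/6 + 125 = 769/6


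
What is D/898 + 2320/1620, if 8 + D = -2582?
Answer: -52811/36369 ≈ -1.4521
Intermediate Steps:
D = -2590 (D = -8 - 2582 = -2590)
D/898 + 2320/1620 = -2590/898 + 2320/1620 = -2590*1/898 + 2320*(1/1620) = -1295/449 + 116/81 = -52811/36369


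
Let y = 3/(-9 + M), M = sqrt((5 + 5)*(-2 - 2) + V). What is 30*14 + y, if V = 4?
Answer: 5457/13 - 2*I/13 ≈ 419.77 - 0.15385*I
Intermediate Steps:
M = 6*I (M = sqrt((5 + 5)*(-2 - 2) + 4) = sqrt(10*(-4) + 4) = sqrt(-40 + 4) = sqrt(-36) = 6*I ≈ 6.0*I)
y = (-9 - 6*I)/39 (y = 3/(-9 + 6*I) = 3*((-9 - 6*I)/117) = (-9 - 6*I)/39 ≈ -0.23077 - 0.15385*I)
30*14 + y = 30*14 + (-3/13 - 2*I/13) = 420 + (-3/13 - 2*I/13) = 5457/13 - 2*I/13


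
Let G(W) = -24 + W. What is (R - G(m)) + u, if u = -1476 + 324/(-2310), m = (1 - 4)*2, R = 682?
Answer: -294194/385 ≈ -764.14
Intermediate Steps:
m = -6 (m = -3*2 = -6)
u = -568314/385 (u = -1476 + 324*(-1/2310) = -1476 - 54/385 = -568314/385 ≈ -1476.1)
(R - G(m)) + u = (682 - (-24 - 6)) - 568314/385 = (682 - 1*(-30)) - 568314/385 = (682 + 30) - 568314/385 = 712 - 568314/385 = -294194/385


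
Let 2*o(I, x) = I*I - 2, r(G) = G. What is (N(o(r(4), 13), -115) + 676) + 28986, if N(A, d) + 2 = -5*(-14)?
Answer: 29730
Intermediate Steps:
o(I, x) = -1 + I²/2 (o(I, x) = (I*I - 2)/2 = (I² - 2)/2 = (-2 + I²)/2 = -1 + I²/2)
N(A, d) = 68 (N(A, d) = -2 - 5*(-14) = -2 + 70 = 68)
(N(o(r(4), 13), -115) + 676) + 28986 = (68 + 676) + 28986 = 744 + 28986 = 29730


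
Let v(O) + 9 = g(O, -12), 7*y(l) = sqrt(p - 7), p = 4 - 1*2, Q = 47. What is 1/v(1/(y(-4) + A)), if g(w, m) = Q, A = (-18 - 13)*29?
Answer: 1/38 ≈ 0.026316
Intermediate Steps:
p = 2 (p = 4 - 2 = 2)
y(l) = I*sqrt(5)/7 (y(l) = sqrt(2 - 7)/7 = sqrt(-5)/7 = (I*sqrt(5))/7 = I*sqrt(5)/7)
A = -899 (A = -31*29 = -899)
g(w, m) = 47
v(O) = 38 (v(O) = -9 + 47 = 38)
1/v(1/(y(-4) + A)) = 1/38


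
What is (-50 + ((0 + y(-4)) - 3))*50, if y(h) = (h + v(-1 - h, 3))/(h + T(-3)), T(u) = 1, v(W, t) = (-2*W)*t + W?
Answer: -7000/3 ≈ -2333.3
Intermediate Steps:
v(W, t) = W - 2*W*t (v(W, t) = -2*W*t + W = W - 2*W*t)
y(h) = (5 + 6*h)/(1 + h) (y(h) = (h + (-1 - h)*(1 - 2*3))/(h + 1) = (h + (-1 - h)*(1 - 6))/(1 + h) = (h + (-1 - h)*(-5))/(1 + h) = (h + (5 + 5*h))/(1 + h) = (5 + 6*h)/(1 + h))
(-50 + ((0 + y(-4)) - 3))*50 = (-50 + ((0 + (5 + 6*(-4))/(1 - 4)) - 3))*50 = (-50 + ((0 + (5 - 24)/(-3)) - 3))*50 = (-50 + ((0 - 1/3*(-19)) - 3))*50 = (-50 + ((0 + 19/3) - 3))*50 = (-50 + (19/3 - 3))*50 = (-50 + 10/3)*50 = -140/3*50 = -7000/3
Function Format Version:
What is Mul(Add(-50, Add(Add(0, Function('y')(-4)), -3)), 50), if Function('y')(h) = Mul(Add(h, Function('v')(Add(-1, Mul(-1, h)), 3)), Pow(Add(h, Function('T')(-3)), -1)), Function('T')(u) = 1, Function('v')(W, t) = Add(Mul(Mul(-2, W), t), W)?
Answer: Rational(-7000, 3) ≈ -2333.3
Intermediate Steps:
Function('v')(W, t) = Add(W, Mul(-2, W, t)) (Function('v')(W, t) = Add(Mul(-2, W, t), W) = Add(W, Mul(-2, W, t)))
Function('y')(h) = Mul(Pow(Add(1, h), -1), Add(5, Mul(6, h))) (Function('y')(h) = Mul(Add(h, Mul(Add(-1, Mul(-1, h)), Add(1, Mul(-2, 3)))), Pow(Add(h, 1), -1)) = Mul(Add(h, Mul(Add(-1, Mul(-1, h)), Add(1, -6))), Pow(Add(1, h), -1)) = Mul(Add(h, Mul(Add(-1, Mul(-1, h)), -5)), Pow(Add(1, h), -1)) = Mul(Add(h, Add(5, Mul(5, h))), Pow(Add(1, h), -1)) = Mul(Add(5, Mul(6, h)), Pow(Add(1, h), -1)) = Mul(Pow(Add(1, h), -1), Add(5, Mul(6, h))))
Mul(Add(-50, Add(Add(0, Function('y')(-4)), -3)), 50) = Mul(Add(-50, Add(Add(0, Mul(Pow(Add(1, -4), -1), Add(5, Mul(6, -4)))), -3)), 50) = Mul(Add(-50, Add(Add(0, Mul(Pow(-3, -1), Add(5, -24))), -3)), 50) = Mul(Add(-50, Add(Add(0, Mul(Rational(-1, 3), -19)), -3)), 50) = Mul(Add(-50, Add(Add(0, Rational(19, 3)), -3)), 50) = Mul(Add(-50, Add(Rational(19, 3), -3)), 50) = Mul(Add(-50, Rational(10, 3)), 50) = Mul(Rational(-140, 3), 50) = Rational(-7000, 3)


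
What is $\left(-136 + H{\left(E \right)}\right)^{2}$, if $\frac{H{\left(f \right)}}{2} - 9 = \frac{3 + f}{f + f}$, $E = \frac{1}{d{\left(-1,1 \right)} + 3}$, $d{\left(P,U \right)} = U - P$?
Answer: $10404$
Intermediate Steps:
$E = \frac{1}{5}$ ($E = \frac{1}{\left(1 - -1\right) + 3} = \frac{1}{\left(1 + 1\right) + 3} = \frac{1}{2 + 3} = \frac{1}{5} \approx 0.2$)
$H{\left(f \right)} = 18 + \frac{3 + f}{f}$ ($H{\left(f \right)} = 18 + 2 \frac{3 + f}{f + f} = 18 + 2 \frac{3 + f}{2 f} = 18 + \frac{3 + f}{f}$)
$\left(-136 + H{\left(E \right)}\right)^{2} = \left(-136 + \left(19 + 3 \frac{1}{\frac{1}{5}}\right)\right)^{2} = \left(-136 + \left(19 + 3 \cdot 5\right)\right)^{2} = \left(-136 + \left(19 + 15\right)\right)^{2} = \left(-136 + 34\right)^{2} = \left(-102\right)^{2} = 10404$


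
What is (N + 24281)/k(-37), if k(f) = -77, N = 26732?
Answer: -51013/77 ≈ -662.51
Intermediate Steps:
(N + 24281)/k(-37) = (26732 + 24281)/(-77) = 51013*(-1/77) = -51013/77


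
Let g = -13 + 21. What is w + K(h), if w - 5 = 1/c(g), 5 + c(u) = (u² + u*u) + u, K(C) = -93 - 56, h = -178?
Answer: -18863/131 ≈ -143.99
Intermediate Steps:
g = 8
K(C) = -149
c(u) = -5 + u + 2*u² (c(u) = -5 + ((u² + u*u) + u) = -5 + ((u² + u²) + u) = -5 + (2*u² + u) = -5 + (u + 2*u²) = -5 + u + 2*u²)
w = 656/131 (w = 5 + 1/(-5 + 8 + 2*8²) = 5 + 1/(-5 + 8 + 2*64) = 5 + 1/(-5 + 8 + 128) = 5 + 1/131 = 656/131 ≈ 5.0076)
w + K(h) = 656/131 - 149 = -18863/131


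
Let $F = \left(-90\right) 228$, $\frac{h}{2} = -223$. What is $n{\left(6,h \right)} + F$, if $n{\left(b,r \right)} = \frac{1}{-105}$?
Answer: $- \frac{2154601}{105} \approx -20520.0$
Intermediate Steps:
$h = -446$ ($h = 2 \left(-223\right) = -446$)
$n{\left(b,r \right)} = - \frac{1}{105}$
$F = -20520$
$n{\left(6,h \right)} + F = - \frac{1}{105} - 20520 = - \frac{2154601}{105}$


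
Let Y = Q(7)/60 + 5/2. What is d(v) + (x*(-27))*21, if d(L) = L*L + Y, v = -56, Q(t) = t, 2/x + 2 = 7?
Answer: 174709/60 ≈ 2911.8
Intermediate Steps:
x = 2/5 (x = 2/(-2 + 7) = 2/5 ≈ 0.40000)
Y = 157/60 (Y = 7/60 + 5/2 = 157/60 ≈ 2.6167)
d(L) = 157/60 + L**2 (d(L) = L*L + 157/60 = L**2 + 157/60 = 157/60 + L**2)
d(v) + (x*(-27))*21 = (157/60 + (-56)**2) + ((2/5)*(-27))*21 = (157/60 + 3136) - 54/5*21 = 188317/60 - 1134/5 = 174709/60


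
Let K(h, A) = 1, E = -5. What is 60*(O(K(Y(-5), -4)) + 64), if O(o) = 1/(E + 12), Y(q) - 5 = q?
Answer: 26940/7 ≈ 3848.6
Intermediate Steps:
Y(q) = 5 + q
O(o) = ⅐ (O(o) = 1/(-5 + 12) = 1/7 = ⅐)
60*(O(K(Y(-5), -4)) + 64) = 60*(⅐ + 64) = 60*(449/7) = 26940/7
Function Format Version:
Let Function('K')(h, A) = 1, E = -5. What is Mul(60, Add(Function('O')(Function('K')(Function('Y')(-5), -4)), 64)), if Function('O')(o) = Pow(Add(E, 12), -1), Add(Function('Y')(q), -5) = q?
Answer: Rational(26940, 7) ≈ 3848.6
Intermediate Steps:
Function('Y')(q) = Add(5, q)
Function('O')(o) = Rational(1, 7) (Function('O')(o) = Pow(Add(-5, 12), -1) = Pow(7, -1) = Rational(1, 7))
Mul(60, Add(Function('O')(Function('K')(Function('Y')(-5), -4)), 64)) = Mul(60, Add(Rational(1, 7), 64)) = Mul(60, Rational(449, 7)) = Rational(26940, 7)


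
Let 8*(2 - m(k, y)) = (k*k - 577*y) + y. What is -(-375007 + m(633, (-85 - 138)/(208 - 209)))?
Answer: 3272281/8 ≈ 4.0904e+5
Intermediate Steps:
m(k, y) = 2 + 72*y - k²/8 (m(k, y) = 2 - ((k*k - 577*y) + y)/8 = 2 - ((k² - 577*y) + y)/8 = 2 - (k² - 576*y)/8 = 2 + (72*y - k²/8) = 2 + 72*y - k²/8)
-(-375007 + m(633, (-85 - 138)/(208 - 209))) = -(-375007 + (2 + 72*((-85 - 138)/(208 - 209)) - ⅛*633²)) = -(-375007 + (2 + 72*(-223/(-1)) - ⅛*400689)) = -(-375007 + (2 + 72*(-223*(-1)) - 400689/8)) = -(-375007 + (2 + 72*223 - 400689/8)) = -(-375007 + (2 + 16056 - 400689/8)) = -(-375007 - 272225/8) = -1*(-3272281/8) = 3272281/8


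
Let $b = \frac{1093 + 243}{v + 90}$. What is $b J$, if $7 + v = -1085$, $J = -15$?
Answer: $20$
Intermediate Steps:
$v = -1092$ ($v = -7 - 1085 = -1092$)
$b = - \frac{4}{3}$ ($b = \frac{1093 + 243}{-1092 + 90} = \frac{1336}{-1002} = 1336 \left(- \frac{1}{1002}\right) = - \frac{4}{3} \approx -1.3333$)
$b J = \left(- \frac{4}{3}\right) \left(-15\right) = 20$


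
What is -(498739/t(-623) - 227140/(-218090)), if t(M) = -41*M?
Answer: -11457182553/557067287 ≈ -20.567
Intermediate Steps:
-(498739/t(-623) - 227140/(-218090)) = -(498739/((-41*(-623))) - 227140/(-218090)) = -(498739/25543 - 227140*(-1/218090)) = -(498739*(1/25543) + 22714/21809) = -(498739/25543 + 22714/21809) = -1*11457182553/557067287 = -11457182553/557067287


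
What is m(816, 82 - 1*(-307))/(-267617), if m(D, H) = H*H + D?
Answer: -152137/267617 ≈ -0.56849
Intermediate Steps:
m(D, H) = D + H² (m(D, H) = H² + D = D + H²)
m(816, 82 - 1*(-307))/(-267617) = (816 + (82 - 1*(-307))²)/(-267617) = (816 + (82 + 307)²)*(-1/267617) = (816 + 389²)*(-1/267617) = (816 + 151321)*(-1/267617) = 152137*(-1/267617) = -152137/267617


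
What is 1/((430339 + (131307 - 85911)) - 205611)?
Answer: 1/270124 ≈ 3.7020e-6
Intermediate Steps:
1/((430339 + (131307 - 85911)) - 205611) = 1/((430339 + 45396) - 205611) = 1/(475735 - 205611) = 1/270124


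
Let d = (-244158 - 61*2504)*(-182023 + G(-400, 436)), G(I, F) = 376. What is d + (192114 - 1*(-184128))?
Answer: 72096433836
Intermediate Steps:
d = 72096057594 (d = (-244158 - 61*2504)*(-182023 + 376) = (-244158 - 152744)*(-181647) = -396902*(-181647) = 72096057594)
d + (192114 - 1*(-184128)) = 72096057594 + (192114 - 1*(-184128)) = 72096057594 + (192114 + 184128) = 72096057594 + 376242 = 72096433836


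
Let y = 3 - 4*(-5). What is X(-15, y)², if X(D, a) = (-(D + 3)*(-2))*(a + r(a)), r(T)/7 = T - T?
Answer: 304704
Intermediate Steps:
r(T) = 0 (r(T) = 7*(T - T) = 7*0 = 0)
y = 23 (y = 3 + 20 = 23)
X(D, a) = a*(6 + 2*D) (X(D, a) = (-(D + 3)*(-2))*(a + 0) = (-(3 + D)*(-2))*a = (-(-6 - 2*D))*a = (6 + 2*D)*a = a*(6 + 2*D))
X(-15, y)² = (2*23*(3 - 15))² = (2*23*(-12))² = (-552)² = 304704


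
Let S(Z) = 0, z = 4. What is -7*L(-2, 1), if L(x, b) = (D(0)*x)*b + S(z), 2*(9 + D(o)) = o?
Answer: -126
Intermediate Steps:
D(o) = -9 + o/2
L(x, b) = -9*b*x (L(x, b) = ((-9 + (½)*0)*x)*b + 0 = ((-9 + 0)*x)*b + 0 = (-9*x)*b + 0 = -9*b*x + 0 = -9*b*x)
-7*L(-2, 1) = -(-63)*(-2) = -7*18 = -126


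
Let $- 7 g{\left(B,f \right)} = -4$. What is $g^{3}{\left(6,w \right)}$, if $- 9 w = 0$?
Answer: $\frac{64}{343} \approx 0.18659$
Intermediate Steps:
$w = 0$ ($w = \left(- \frac{1}{9}\right) 0 = 0$)
$g{\left(B,f \right)} = \frac{4}{7}$ ($g{\left(B,f \right)} = \left(- \frac{1}{7}\right) \left(-4\right) = \frac{4}{7}$)
$g^{3}{\left(6,w \right)} = \left(\frac{4}{7}\right)^{3} = \frac{64}{343}$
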